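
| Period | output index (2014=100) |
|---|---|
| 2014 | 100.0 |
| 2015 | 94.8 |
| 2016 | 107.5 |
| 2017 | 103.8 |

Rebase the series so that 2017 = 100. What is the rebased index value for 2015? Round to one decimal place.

91.3

Rebased(2015) = 94.8 / 103.8 × 100 = 91.3295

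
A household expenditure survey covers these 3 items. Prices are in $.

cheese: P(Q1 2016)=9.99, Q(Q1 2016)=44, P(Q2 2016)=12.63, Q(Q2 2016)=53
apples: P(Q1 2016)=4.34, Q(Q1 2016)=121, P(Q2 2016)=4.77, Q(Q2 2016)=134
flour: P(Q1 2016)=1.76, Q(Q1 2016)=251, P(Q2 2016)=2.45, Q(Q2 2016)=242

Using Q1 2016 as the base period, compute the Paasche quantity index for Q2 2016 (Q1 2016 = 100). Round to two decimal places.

108.79

Paasche quantity index uses current-period prices as weights.
ΣP(Q2 2016)·Q(Q2 2016) = 12.63×53 + 4.77×134 + 2.45×242 = 669.39 + 639.18 + 592.9 = 1901.47
ΣP(Q2 2016)·Q(Q1 2016) = 12.63×44 + 4.77×121 + 2.45×251 = 555.72 + 577.17 + 614.95 = 1747.84
Index = 1901.47 / 1747.84 × 100 = 108.7897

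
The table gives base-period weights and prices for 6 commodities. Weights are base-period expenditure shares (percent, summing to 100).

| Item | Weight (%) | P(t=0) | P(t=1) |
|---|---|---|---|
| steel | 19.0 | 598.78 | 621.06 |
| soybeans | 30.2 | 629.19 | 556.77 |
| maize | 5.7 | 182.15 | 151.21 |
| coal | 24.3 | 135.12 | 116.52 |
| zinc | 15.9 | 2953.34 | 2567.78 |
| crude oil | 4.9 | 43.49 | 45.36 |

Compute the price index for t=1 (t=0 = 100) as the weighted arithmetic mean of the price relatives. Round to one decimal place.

91.1

steel: 19.0 × (621.06/598.78) = 19.0 × 1.037209 = 19.7070
soybeans: 30.2 × (556.77/629.19) = 30.2 × 0.884900 = 26.7240
maize: 5.7 × (151.21/182.15) = 5.7 × 0.830140 = 4.7318
coal: 24.3 × (116.52/135.12) = 24.3 × 0.862345 = 20.9550
zinc: 15.9 × (2567.78/2953.34) = 15.9 × 0.869450 = 13.8242
crude oil: 4.9 × (45.36/43.49) = 4.9 × 1.042998 = 5.1107
Index = Σ wᵢ·(p₁ᵢ/p₀ᵢ) = 19.7070 + 26.7240 + 4.7318 + 20.9550 + 13.8242 + 5.1107 = 91.0527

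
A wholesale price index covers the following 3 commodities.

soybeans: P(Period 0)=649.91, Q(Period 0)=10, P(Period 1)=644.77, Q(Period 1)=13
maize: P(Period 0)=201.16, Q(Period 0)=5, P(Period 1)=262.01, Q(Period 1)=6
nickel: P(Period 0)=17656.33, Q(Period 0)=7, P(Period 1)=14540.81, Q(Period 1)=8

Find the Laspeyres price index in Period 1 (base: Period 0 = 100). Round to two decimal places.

83.56

Laspeyres price index uses base-period quantities as weights.
ΣP(Period 1)·Q(Period 0) = 644.77×10 + 262.01×5 + 14540.81×7 = 6447.7 + 1310.05 + 101785.67 = 109543.42
ΣP(Period 0)·Q(Period 0) = 649.91×10 + 201.16×5 + 17656.33×7 = 6499.1 + 1005.8 + 123594.31 = 131099.21
Index = 109543.42 / 131099.21 × 100 = 83.5577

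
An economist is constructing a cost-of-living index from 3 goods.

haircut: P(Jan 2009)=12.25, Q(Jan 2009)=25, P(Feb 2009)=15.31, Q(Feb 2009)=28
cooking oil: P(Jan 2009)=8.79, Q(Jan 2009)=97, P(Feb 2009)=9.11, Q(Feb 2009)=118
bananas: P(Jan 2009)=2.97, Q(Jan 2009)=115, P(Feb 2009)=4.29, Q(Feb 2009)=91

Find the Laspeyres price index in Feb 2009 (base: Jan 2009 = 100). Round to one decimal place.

117.3

Laspeyres price index uses base-period quantities as weights.
ΣP(Feb 2009)·Q(Jan 2009) = 15.31×25 + 9.11×97 + 4.29×115 = 382.75 + 883.67 + 493.35 = 1759.77
ΣP(Jan 2009)·Q(Jan 2009) = 12.25×25 + 8.79×97 + 2.97×115 = 306.25 + 852.63 + 341.55 = 1500.43
Index = 1759.77 / 1500.43 × 100 = 117.2844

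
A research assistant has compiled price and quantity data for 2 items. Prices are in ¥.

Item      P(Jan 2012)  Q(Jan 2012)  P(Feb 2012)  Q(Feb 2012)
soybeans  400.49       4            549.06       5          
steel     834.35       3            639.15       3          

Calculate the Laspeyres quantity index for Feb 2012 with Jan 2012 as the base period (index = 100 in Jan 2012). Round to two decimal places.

109.76

Laspeyres quantity index uses base-period prices as weights.
ΣP(Jan 2012)·Q(Feb 2012) = 400.49×5 + 834.35×3 = 2002.45 + 2503.05 = 4505.5
ΣP(Jan 2012)·Q(Jan 2012) = 400.49×4 + 834.35×3 = 1601.96 + 2503.05 = 4105.01
Index = 4505.5 / 4105.01 × 100 = 109.7561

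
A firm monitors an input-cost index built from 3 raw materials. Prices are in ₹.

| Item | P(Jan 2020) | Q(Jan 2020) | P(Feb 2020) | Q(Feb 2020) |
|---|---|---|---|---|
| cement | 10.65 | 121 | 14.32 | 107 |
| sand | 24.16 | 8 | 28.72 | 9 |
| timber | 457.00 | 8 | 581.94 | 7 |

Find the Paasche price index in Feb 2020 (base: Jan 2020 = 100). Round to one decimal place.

128.7

Paasche price index uses current-period quantities as weights.
ΣP(Feb 2020)·Q(Feb 2020) = 14.32×107 + 28.72×9 + 581.94×7 = 1532.24 + 258.48 + 4073.58 = 5864.3
ΣP(Jan 2020)·Q(Feb 2020) = 10.65×107 + 24.16×9 + 457.00×7 = 1139.55 + 217.44 + 3199 = 4555.99
Index = 5864.3 / 4555.99 × 100 = 128.7163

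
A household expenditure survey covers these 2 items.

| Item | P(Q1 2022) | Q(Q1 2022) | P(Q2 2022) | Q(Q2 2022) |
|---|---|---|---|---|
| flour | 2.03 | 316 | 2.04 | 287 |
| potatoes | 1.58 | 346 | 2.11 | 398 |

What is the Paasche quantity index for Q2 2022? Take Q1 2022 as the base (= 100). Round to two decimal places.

Paasche quantity index uses current-period prices as weights.
ΣP(Q2 2022)·Q(Q2 2022) = 2.04×287 + 2.11×398 = 585.48 + 839.78 = 1425.26
ΣP(Q2 2022)·Q(Q1 2022) = 2.04×316 + 2.11×346 = 644.64 + 730.06 = 1374.7
Index = 1425.26 / 1374.7 × 100 = 103.6779

103.68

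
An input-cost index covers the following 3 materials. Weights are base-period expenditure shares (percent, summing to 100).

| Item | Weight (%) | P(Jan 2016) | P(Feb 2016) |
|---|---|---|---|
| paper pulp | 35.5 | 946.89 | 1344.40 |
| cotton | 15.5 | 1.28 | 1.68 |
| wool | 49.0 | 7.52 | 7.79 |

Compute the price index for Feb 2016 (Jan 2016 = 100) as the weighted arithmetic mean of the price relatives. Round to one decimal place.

paper pulp: 35.5 × (1344.40/946.89) = 35.5 × 1.419806 = 50.4031
cotton: 15.5 × (1.68/1.28) = 15.5 × 1.312500 = 20.3438
wool: 49.0 × (7.79/7.52) = 49.0 × 1.035904 = 50.7593
Index = Σ wᵢ·(p₁ᵢ/p₀ᵢ) = 50.4031 + 20.3438 + 50.7593 = 121.5062

121.5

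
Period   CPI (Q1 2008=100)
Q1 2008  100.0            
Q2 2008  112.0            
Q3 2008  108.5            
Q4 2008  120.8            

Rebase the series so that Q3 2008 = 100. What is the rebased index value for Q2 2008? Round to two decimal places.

103.23

Rebased(Q2 2008) = 112.0 / 108.5 × 100 = 103.2258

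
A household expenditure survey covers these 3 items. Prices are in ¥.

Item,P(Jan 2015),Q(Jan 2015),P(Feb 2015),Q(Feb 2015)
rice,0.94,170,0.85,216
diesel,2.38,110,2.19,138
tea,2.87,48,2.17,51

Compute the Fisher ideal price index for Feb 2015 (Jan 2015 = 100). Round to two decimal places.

Laspeyres component (base-period weights):
ΣP(Feb 2015)Q(Jan 2015) = 0.85×170 + 2.19×110 + 2.17×48 = 144.5 + 240.9 + 104.16 = 489.56
ΣP(Jan 2015)Q(Jan 2015) = 0.94×170 + 2.38×110 + 2.87×48 = 159.8 + 261.8 + 137.76 = 559.36
L = 489.56 / 559.36 × 100 = 87.5215
Paasche component (current-period weights):
ΣP(Feb 2015)Q(Feb 2015) = 0.85×216 + 2.19×138 + 2.17×51 = 183.6 + 302.22 + 110.67 = 596.49
ΣP(Jan 2015)Q(Feb 2015) = 0.94×216 + 2.38×138 + 2.87×51 = 203.04 + 328.44 + 146.37 = 677.85
P = 596.49 / 677.85 × 100 = 87.9973
Fisher = √(L × P) = √(87.5215 × 87.9973) = 87.7591

87.76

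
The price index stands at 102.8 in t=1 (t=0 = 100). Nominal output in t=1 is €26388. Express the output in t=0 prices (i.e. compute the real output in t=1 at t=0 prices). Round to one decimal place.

Real = Nominal ÷ (Index/100) = 26388 ÷ (102.8/100)
     = 26388 ÷ 1.028 = 25669.2607

25669.3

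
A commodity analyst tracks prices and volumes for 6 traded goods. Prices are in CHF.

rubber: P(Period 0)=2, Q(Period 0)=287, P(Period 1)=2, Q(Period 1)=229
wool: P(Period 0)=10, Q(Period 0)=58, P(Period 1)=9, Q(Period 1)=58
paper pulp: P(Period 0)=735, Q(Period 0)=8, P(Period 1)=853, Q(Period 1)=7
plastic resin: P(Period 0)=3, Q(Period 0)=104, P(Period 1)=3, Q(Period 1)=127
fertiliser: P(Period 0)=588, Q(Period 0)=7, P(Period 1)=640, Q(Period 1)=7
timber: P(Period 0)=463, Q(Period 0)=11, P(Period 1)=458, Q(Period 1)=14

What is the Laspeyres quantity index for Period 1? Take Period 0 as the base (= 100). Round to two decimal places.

Laspeyres quantity index uses base-period prices as weights.
ΣP(Period 0)·Q(Period 1) = 2×229 + 10×58 + 735×7 + 3×127 + 588×7 + 463×14 = 458 + 580 + 5145 + 381 + 4116 + 6482 = 17162
ΣP(Period 0)·Q(Period 0) = 2×287 + 10×58 + 735×8 + 3×104 + 588×7 + 463×11 = 574 + 580 + 5880 + 312 + 4116 + 5093 = 16555
Index = 17162 / 16555 × 100 = 103.6666

103.67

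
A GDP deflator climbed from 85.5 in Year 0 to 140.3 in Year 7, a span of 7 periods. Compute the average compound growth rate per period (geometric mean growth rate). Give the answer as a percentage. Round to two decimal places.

Growth factor = (140.3/85.5)^(1/7) = (1.640936)^(1/7) = 1.073315
Growth rate = 1.073315 − 1 = 0.073315 = 7.3315%

7.33%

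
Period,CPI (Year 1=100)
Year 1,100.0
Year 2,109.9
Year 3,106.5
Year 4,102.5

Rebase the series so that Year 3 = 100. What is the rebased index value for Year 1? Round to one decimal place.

Rebased(Year 1) = 100.0 / 106.5 × 100 = 93.8967

93.9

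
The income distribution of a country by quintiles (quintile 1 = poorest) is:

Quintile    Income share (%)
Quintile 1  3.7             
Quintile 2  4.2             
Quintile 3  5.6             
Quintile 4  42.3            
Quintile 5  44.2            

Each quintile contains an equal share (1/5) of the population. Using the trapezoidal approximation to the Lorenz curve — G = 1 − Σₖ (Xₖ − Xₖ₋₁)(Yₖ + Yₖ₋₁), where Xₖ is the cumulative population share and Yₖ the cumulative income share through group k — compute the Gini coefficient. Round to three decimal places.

Cumulative income shares Yₖ: 0.0370, 0.0790, 0.1350, 0.5580, 1.0000
Σ (Xₖ−Xₖ₋₁)(Yₖ+Yₖ₋₁) = (1/5)(0.0370+0.0000) + (1/5)(0.0790+0.0370) + (1/5)(0.1350+0.0790) + (1/5)(0.5580+0.1350) + (1/5)(1.0000+0.5580)
  = 0.0074 + 0.0232 + 0.0428 + 0.1386 + 0.3116 = 0.5236
G = 1 − 0.5236 = 0.4764

0.476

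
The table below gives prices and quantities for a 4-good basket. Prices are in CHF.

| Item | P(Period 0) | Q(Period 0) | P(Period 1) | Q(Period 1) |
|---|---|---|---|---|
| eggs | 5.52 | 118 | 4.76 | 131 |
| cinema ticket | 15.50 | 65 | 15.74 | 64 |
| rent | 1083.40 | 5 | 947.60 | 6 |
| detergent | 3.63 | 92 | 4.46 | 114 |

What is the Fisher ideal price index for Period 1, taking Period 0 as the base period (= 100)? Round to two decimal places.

Laspeyres component (base-period weights):
ΣP(Period 1)Q(Period 0) = 4.76×118 + 15.74×65 + 947.60×5 + 4.46×92 = 561.68 + 1023.1 + 4738 + 410.32 = 6733.1
ΣP(Period 0)Q(Period 0) = 5.52×118 + 15.50×65 + 1083.40×5 + 3.63×92 = 651.36 + 1007.5 + 5417 + 333.96 = 7409.82
L = 6733.1 / 7409.82 × 100 = 90.8673
Paasche component (current-period weights):
ΣP(Period 1)Q(Period 1) = 4.76×131 + 15.74×64 + 947.60×6 + 4.46×114 = 623.56 + 1007.36 + 5685.6 + 508.44 = 7824.96
ΣP(Period 0)Q(Period 1) = 5.52×131 + 15.50×64 + 1083.40×6 + 3.63×114 = 723.12 + 992 + 6500.4 + 413.82 = 8629.34
P = 7824.96 / 8629.34 × 100 = 90.6785
Fisher = √(L × P) = √(90.8673 × 90.6785) = 90.7729

90.77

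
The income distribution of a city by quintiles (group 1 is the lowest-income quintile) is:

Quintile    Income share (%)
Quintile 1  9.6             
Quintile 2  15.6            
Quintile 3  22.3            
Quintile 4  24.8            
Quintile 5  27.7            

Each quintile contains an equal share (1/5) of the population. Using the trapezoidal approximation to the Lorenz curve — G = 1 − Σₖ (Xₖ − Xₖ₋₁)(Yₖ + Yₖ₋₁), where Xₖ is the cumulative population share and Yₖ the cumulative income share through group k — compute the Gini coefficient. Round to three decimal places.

Cumulative income shares Yₖ: 0.0960, 0.2520, 0.4750, 0.7230, 1.0000
Σ (Xₖ−Xₖ₋₁)(Yₖ+Yₖ₋₁) = (1/5)(0.0960+0.0000) + (1/5)(0.2520+0.0960) + (1/5)(0.4750+0.2520) + (1/5)(0.7230+0.4750) + (1/5)(1.0000+0.7230)
  = 0.0192 + 0.0696 + 0.1454 + 0.2396 + 0.3446 = 0.8184
G = 1 − 0.8184 = 0.1816

0.182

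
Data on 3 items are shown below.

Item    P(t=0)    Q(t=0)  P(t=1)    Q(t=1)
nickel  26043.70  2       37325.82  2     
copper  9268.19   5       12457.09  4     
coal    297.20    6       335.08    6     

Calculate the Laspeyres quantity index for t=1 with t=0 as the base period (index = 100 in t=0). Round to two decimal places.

90.75

Laspeyres quantity index uses base-period prices as weights.
ΣP(t=0)·Q(t=1) = 26043.70×2 + 9268.19×4 + 297.20×6 = 52087.4 + 37072.76 + 1783.2 = 90943.36
ΣP(t=0)·Q(t=0) = 26043.70×2 + 9268.19×5 + 297.20×6 = 52087.4 + 46340.95 + 1783.2 = 100211.55
Index = 90943.36 / 100211.55 × 100 = 90.7514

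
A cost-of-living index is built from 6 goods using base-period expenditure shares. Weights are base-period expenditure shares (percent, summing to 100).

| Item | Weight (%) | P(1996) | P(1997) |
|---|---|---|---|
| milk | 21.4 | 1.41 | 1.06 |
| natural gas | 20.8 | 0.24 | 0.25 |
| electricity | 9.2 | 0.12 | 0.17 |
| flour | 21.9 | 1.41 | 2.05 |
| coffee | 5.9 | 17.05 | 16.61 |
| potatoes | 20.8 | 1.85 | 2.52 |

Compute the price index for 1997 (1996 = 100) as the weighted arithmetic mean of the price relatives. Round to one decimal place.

milk: 21.4 × (1.06/1.41) = 21.4 × 0.751773 = 16.0879
natural gas: 20.8 × (0.25/0.24) = 20.8 × 1.041667 = 21.6667
electricity: 9.2 × (0.17/0.12) = 9.2 × 1.416667 = 13.0333
flour: 21.9 × (2.05/1.41) = 21.9 × 1.453901 = 31.8404
coffee: 5.9 × (16.61/17.05) = 5.9 × 0.974194 = 5.7477
potatoes: 20.8 × (2.52/1.85) = 20.8 × 1.362162 = 28.3330
Index = Σ wᵢ·(p₁ᵢ/p₀ᵢ) = 16.0879 + 21.6667 + 13.0333 + 31.8404 + 5.7477 + 28.3330 = 116.7091

116.7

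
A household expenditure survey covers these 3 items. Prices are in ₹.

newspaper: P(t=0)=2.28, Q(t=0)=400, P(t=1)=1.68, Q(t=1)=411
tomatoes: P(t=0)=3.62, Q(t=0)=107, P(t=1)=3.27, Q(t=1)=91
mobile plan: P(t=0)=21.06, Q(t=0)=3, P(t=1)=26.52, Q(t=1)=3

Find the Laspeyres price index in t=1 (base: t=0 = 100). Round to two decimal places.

Laspeyres price index uses base-period quantities as weights.
ΣP(t=1)·Q(t=0) = 1.68×400 + 3.27×107 + 26.52×3 = 672 + 349.89 + 79.56 = 1101.45
ΣP(t=0)·Q(t=0) = 2.28×400 + 3.62×107 + 21.06×3 = 912 + 387.34 + 63.18 = 1362.52
Index = 1101.45 / 1362.52 × 100 = 80.8392

80.84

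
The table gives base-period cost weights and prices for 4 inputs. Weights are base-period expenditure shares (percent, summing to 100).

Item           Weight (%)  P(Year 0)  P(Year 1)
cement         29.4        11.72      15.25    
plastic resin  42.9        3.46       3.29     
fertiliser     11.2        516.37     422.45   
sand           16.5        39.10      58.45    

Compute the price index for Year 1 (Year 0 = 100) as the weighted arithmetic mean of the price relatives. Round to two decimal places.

cement: 29.4 × (15.25/11.72) = 29.4 × 1.301195 = 38.2551
plastic resin: 42.9 × (3.29/3.46) = 42.9 × 0.950867 = 40.7922
fertiliser: 11.2 × (422.45/516.37) = 11.2 × 0.818115 = 9.1629
sand: 16.5 × (58.45/39.10) = 16.5 × 1.494885 = 24.6656
Index = Σ wᵢ·(p₁ᵢ/p₀ᵢ) = 38.2551 + 40.7922 + 9.1629 + 24.6656 = 112.8758

112.88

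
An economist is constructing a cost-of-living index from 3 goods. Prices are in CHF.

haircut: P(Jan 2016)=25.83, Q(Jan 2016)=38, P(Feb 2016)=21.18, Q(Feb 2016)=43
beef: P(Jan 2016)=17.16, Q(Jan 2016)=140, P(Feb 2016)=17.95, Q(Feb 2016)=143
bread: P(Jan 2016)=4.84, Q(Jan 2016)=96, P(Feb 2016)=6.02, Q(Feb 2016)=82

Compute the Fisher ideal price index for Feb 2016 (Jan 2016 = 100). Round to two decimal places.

Laspeyres component (base-period weights):
ΣP(Feb 2016)Q(Jan 2016) = 21.18×38 + 17.95×140 + 6.02×96 = 804.84 + 2513 + 577.92 = 3895.76
ΣP(Jan 2016)Q(Jan 2016) = 25.83×38 + 17.16×140 + 4.84×96 = 981.54 + 2402.4 + 464.64 = 3848.58
L = 3895.76 / 3848.58 × 100 = 101.2259
Paasche component (current-period weights):
ΣP(Feb 2016)Q(Feb 2016) = 21.18×43 + 17.95×143 + 6.02×82 = 910.74 + 2566.85 + 493.64 = 3971.23
ΣP(Jan 2016)Q(Feb 2016) = 25.83×43 + 17.16×143 + 4.84×82 = 1110.69 + 2453.88 + 396.88 = 3961.45
P = 3971.23 / 3961.45 × 100 = 100.2469
Fisher = √(L × P) = √(101.2259 × 100.2469) = 100.7352

100.74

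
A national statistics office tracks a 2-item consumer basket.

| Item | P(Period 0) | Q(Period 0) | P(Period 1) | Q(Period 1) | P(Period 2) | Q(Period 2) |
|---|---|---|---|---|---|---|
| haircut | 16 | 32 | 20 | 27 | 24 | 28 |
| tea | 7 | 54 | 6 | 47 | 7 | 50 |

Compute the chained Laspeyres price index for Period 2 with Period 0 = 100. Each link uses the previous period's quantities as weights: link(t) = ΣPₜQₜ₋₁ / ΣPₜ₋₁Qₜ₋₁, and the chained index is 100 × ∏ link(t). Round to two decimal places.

128.74

Link Period 0→Period 1:
ΣP(Period 1)Q(Period 0) = 20×32 + 6×54 = 640 + 324 = 964
ΣP(Period 0)Q(Period 0) = 16×32 + 7×54 = 512 + 378 = 890
link = 964/890 = 1.083146
Link Period 1→Period 2:
ΣP(Period 2)Q(Period 1) = 24×27 + 7×47 = 648 + 329 = 977
ΣP(Period 1)Q(Period 1) = 20×27 + 6×47 = 540 + 282 = 822
link = 977/822 = 1.188564
Chained index = 100 × 1.083146 × 1.188564 = 128.7389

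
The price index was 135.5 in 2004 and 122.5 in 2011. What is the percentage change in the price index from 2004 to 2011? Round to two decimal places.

-9.59%

Change = (122.5 − 135.5) / 135.5 × 100
       = -13.0 / 135.5 × 100 = -9.5941%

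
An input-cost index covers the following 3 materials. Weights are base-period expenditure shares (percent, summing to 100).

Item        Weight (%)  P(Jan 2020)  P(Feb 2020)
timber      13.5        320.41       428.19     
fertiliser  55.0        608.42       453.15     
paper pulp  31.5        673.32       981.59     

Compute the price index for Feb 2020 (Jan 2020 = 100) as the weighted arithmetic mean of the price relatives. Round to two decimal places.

104.93

timber: 13.5 × (428.19/320.41) = 13.5 × 1.336382 = 18.0412
fertiliser: 55.0 × (453.15/608.42) = 55.0 × 0.744798 = 40.9639
paper pulp: 31.5 × (981.59/673.32) = 31.5 × 1.457836 = 45.9218
Index = Σ wᵢ·(p₁ᵢ/p₀ᵢ) = 18.0412 + 40.9639 + 45.9218 = 104.9269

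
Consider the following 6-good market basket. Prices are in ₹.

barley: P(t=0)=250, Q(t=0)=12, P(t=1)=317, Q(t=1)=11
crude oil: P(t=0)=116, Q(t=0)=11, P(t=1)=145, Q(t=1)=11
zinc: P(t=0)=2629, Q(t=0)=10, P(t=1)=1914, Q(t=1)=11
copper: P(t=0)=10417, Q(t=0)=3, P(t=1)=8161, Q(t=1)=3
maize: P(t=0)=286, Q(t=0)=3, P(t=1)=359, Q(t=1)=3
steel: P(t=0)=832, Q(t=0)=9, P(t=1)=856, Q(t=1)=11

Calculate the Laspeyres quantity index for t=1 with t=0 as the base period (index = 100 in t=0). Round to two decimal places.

Laspeyres quantity index uses base-period prices as weights.
ΣP(t=0)·Q(t=1) = 250×11 + 116×11 + 2629×11 + 10417×3 + 286×3 + 832×11 = 2750 + 1276 + 28919 + 31251 + 858 + 9152 = 74206
ΣP(t=0)·Q(t=0) = 250×12 + 116×11 + 2629×10 + 10417×3 + 286×3 + 832×9 = 3000 + 1276 + 26290 + 31251 + 858 + 7488 = 70163
Index = 74206 / 70163 × 100 = 105.7623

105.76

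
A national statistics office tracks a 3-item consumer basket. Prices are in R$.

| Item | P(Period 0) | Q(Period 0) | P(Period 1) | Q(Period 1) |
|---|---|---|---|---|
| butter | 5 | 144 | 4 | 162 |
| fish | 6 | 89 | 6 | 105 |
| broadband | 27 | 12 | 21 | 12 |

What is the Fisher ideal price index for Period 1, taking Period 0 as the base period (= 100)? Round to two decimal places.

86.52

Laspeyres component (base-period weights):
ΣP(Period 1)Q(Period 0) = 4×144 + 6×89 + 21×12 = 576 + 534 + 252 = 1362
ΣP(Period 0)Q(Period 0) = 5×144 + 6×89 + 27×12 = 720 + 534 + 324 = 1578
L = 1362 / 1578 × 100 = 86.3118
Paasche component (current-period weights):
ΣP(Period 1)Q(Period 1) = 4×162 + 6×105 + 21×12 = 648 + 630 + 252 = 1530
ΣP(Period 0)Q(Period 1) = 5×162 + 6×105 + 27×12 = 810 + 630 + 324 = 1764
P = 1530 / 1764 × 100 = 86.7347
Fisher = √(L × P) = √(86.3118 × 86.7347) = 86.5230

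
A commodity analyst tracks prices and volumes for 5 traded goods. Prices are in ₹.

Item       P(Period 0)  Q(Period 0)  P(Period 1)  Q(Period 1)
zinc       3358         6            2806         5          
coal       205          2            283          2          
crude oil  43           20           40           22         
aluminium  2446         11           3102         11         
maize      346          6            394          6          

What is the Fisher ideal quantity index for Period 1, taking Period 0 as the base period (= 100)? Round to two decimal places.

94.26

Laspeyres component (base-period weights):
ΣP(Period 0)Q(Period 1) = 3358×5 + 205×2 + 43×22 + 2446×11 + 346×6 = 16790 + 410 + 946 + 26906 + 2076 = 47128
ΣP(Period 0)Q(Period 0) = 3358×6 + 205×2 + 43×20 + 2446×11 + 346×6 = 20148 + 410 + 860 + 26906 + 2076 = 50400
L = 47128 / 50400 × 100 = 93.5079
Paasche component (current-period weights):
ΣP(Period 1)Q(Period 1) = 2806×5 + 283×2 + 40×22 + 3102×11 + 394×6 = 14030 + 566 + 880 + 34122 + 2364 = 51962
ΣP(Period 1)Q(Period 0) = 2806×6 + 283×2 + 40×20 + 3102×11 + 394×6 = 16836 + 566 + 800 + 34122 + 2364 = 54688
P = 51962 / 54688 × 100 = 95.0154
Fisher = √(L × P) = √(93.5079 × 95.0154) = 94.2586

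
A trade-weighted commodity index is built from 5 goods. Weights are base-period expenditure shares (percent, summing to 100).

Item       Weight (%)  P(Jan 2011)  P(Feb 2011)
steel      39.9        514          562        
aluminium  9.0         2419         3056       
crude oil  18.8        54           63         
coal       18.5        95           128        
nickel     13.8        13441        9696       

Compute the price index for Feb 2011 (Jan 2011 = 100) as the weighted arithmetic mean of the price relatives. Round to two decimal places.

111.81

steel: 39.9 × (562/514) = 39.9 × 1.093385 = 43.6261
aluminium: 9.0 × (3056/2419) = 9.0 × 1.263332 = 11.3700
crude oil: 18.8 × (63/54) = 18.8 × 1.166667 = 21.9333
coal: 18.5 × (128/95) = 18.5 × 1.347368 = 24.9263
nickel: 13.8 × (9696/13441) = 13.8 × 0.721375 = 9.9550
Index = Σ wᵢ·(p₁ᵢ/p₀ᵢ) = 43.6261 + 11.3700 + 21.9333 + 24.9263 + 9.9550 = 111.8107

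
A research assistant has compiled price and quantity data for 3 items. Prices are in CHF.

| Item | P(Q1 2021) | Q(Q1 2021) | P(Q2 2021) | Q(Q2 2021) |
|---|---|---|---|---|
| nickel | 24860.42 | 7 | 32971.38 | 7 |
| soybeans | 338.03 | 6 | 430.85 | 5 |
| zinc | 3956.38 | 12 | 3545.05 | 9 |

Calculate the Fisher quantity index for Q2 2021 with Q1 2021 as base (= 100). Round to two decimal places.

95.26

Laspeyres component (base-period weights):
ΣP(Q1 2021)Q(Q2 2021) = 24860.42×7 + 338.03×5 + 3956.38×9 = 174022.94 + 1690.15 + 35607.42 = 211320.51
ΣP(Q1 2021)Q(Q1 2021) = 24860.42×7 + 338.03×6 + 3956.38×12 = 174022.94 + 2028.18 + 47476.56 = 223527.68
L = 211320.51 / 223527.68 × 100 = 94.5389
Paasche component (current-period weights):
ΣP(Q2 2021)Q(Q2 2021) = 32971.38×7 + 430.85×5 + 3545.05×9 = 230799.66 + 2154.25 + 31905.45 = 264859.36
ΣP(Q2 2021)Q(Q1 2021) = 32971.38×7 + 430.85×6 + 3545.05×12 = 230799.66 + 2585.1 + 42540.6 = 275925.36
P = 264859.36 / 275925.36 × 100 = 95.9895
Fisher = √(L × P) = √(94.5389 × 95.9895) = 95.2614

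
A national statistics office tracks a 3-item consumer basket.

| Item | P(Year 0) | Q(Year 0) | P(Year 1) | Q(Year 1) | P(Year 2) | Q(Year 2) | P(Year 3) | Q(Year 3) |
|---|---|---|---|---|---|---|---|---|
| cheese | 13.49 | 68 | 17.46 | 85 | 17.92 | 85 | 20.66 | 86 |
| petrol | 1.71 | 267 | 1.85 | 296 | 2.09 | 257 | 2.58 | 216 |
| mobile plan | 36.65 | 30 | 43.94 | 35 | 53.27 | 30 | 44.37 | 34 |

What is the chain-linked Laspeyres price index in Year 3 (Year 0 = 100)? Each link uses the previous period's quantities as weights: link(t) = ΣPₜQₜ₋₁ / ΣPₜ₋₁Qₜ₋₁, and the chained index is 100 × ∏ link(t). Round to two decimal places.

Link Year 0→Year 1:
ΣP(Year 1)Q(Year 0) = 17.46×68 + 1.85×267 + 43.94×30 = 1187.28 + 493.95 + 1318.2 = 2999.43
ΣP(Year 0)Q(Year 0) = 13.49×68 + 1.71×267 + 36.65×30 = 917.32 + 456.57 + 1099.5 = 2473.39
link = 2999.43/2473.39 = 1.212680
Link Year 1→Year 2:
ΣP(Year 2)Q(Year 1) = 17.92×85 + 2.09×296 + 53.27×35 = 1523.2 + 618.64 + 1864.45 = 4006.29
ΣP(Year 1)Q(Year 1) = 17.46×85 + 1.85×296 + 43.94×35 = 1484.1 + 547.6 + 1537.9 = 3569.6
link = 4006.29/3569.6 = 1.122336
Link Year 2→Year 3:
ΣP(Year 3)Q(Year 2) = 20.66×85 + 2.58×257 + 44.37×30 = 1756.1 + 663.06 + 1331.1 = 3750.26
ΣP(Year 2)Q(Year 2) = 17.92×85 + 2.09×257 + 53.27×30 = 1523.2 + 537.13 + 1598.1 = 3658.43
link = 3750.26/3658.43 = 1.025101
Chained index = 100 × 1.212680 × 1.122336 × 1.025101 = 139.5197

139.52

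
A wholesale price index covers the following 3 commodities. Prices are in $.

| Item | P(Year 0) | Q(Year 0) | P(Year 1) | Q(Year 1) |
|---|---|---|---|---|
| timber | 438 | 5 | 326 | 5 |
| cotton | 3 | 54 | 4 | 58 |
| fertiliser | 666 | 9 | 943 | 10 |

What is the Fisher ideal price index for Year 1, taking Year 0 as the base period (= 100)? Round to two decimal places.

Laspeyres component (base-period weights):
ΣP(Year 1)Q(Year 0) = 326×5 + 4×54 + 943×9 = 1630 + 216 + 8487 = 10333
ΣP(Year 0)Q(Year 0) = 438×5 + 3×54 + 666×9 = 2190 + 162 + 5994 = 8346
L = 10333 / 8346 × 100 = 123.8078
Paasche component (current-period weights):
ΣP(Year 1)Q(Year 1) = 326×5 + 4×58 + 943×10 = 1630 + 232 + 9430 = 11292
ΣP(Year 0)Q(Year 1) = 438×5 + 3×58 + 666×10 = 2190 + 174 + 6660 = 9024
P = 11292 / 9024 × 100 = 125.1330
Fisher = √(L × P) = √(123.8078 × 125.1330) = 124.4686

124.47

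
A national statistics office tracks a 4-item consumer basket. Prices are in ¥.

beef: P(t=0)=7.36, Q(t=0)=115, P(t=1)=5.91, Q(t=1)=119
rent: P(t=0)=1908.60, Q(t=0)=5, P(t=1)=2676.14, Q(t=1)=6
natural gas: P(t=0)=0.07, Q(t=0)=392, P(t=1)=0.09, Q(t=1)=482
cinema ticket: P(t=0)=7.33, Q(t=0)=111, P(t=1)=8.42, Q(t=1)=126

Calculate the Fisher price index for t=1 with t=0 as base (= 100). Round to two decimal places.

134.15

Laspeyres component (base-period weights):
ΣP(t=1)Q(t=0) = 5.91×115 + 2676.14×5 + 0.09×392 + 8.42×111 = 679.65 + 13380.7 + 35.28 + 934.62 = 15030.25
ΣP(t=0)Q(t=0) = 7.36×115 + 1908.60×5 + 0.07×392 + 7.33×111 = 846.4 + 9543 + 27.44 + 813.63 = 11230.47
L = 15030.25 / 11230.47 × 100 = 133.8346
Paasche component (current-period weights):
ΣP(t=1)Q(t=1) = 5.91×119 + 2676.14×6 + 0.09×482 + 8.42×126 = 703.29 + 16056.84 + 43.38 + 1060.92 = 17864.43
ΣP(t=0)Q(t=1) = 7.36×119 + 1908.60×6 + 0.07×482 + 7.33×126 = 875.84 + 11451.6 + 33.74 + 923.58 = 13284.76
P = 17864.43 / 13284.76 × 100 = 134.4731
Fisher = √(L × P) = √(133.8346 × 134.4731) = 134.1535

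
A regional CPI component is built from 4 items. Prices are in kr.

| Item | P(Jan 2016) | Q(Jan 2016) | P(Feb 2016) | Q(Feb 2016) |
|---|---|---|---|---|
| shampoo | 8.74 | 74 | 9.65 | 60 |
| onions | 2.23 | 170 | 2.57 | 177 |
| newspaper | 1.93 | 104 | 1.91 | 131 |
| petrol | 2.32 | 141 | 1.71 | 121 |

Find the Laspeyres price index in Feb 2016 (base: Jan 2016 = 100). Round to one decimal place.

102.4

Laspeyres price index uses base-period quantities as weights.
ΣP(Feb 2016)·Q(Jan 2016) = 9.65×74 + 2.57×170 + 1.91×104 + 1.71×141 = 714.1 + 436.9 + 198.64 + 241.11 = 1590.75
ΣP(Jan 2016)·Q(Jan 2016) = 8.74×74 + 2.23×170 + 1.93×104 + 2.32×141 = 646.76 + 379.1 + 200.72 + 327.12 = 1553.7
Index = 1590.75 / 1553.7 × 100 = 102.3846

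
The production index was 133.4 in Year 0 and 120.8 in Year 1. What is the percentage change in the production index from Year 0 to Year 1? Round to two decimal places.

Change = (120.8 − 133.4) / 133.4 × 100
       = -12.6 / 133.4 × 100 = -9.4453%

-9.45%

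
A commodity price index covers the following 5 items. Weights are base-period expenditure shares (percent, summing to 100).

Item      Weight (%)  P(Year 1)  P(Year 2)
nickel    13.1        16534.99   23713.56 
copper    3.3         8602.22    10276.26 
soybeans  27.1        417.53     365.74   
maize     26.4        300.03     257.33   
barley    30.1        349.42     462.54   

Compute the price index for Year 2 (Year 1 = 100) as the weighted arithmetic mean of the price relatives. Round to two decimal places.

nickel: 13.1 × (23713.56/16534.99) = 13.1 × 1.434144 = 18.7873
copper: 3.3 × (10276.26/8602.22) = 3.3 × 1.194606 = 3.9422
soybeans: 27.1 × (365.74/417.53) = 27.1 × 0.875961 = 23.7385
maize: 26.4 × (257.33/300.03) = 26.4 × 0.857681 = 22.6428
barley: 30.1 × (462.54/349.42) = 30.1 × 1.323736 = 39.8445
Index = Σ wᵢ·(p₁ᵢ/p₀ᵢ) = 18.7873 + 3.9422 + 23.7385 + 22.6428 + 39.8445 = 108.9553

108.96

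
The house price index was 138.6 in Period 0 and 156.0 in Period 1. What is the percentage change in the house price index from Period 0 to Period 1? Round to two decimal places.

Change = (156.0 − 138.6) / 138.6 × 100
       = 17.4 / 138.6 × 100 = 12.5541%

12.55%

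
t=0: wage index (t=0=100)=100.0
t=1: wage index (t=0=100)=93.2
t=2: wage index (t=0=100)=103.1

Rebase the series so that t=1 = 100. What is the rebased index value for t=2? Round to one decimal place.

Rebased(t=2) = 103.1 / 93.2 × 100 = 110.6223

110.6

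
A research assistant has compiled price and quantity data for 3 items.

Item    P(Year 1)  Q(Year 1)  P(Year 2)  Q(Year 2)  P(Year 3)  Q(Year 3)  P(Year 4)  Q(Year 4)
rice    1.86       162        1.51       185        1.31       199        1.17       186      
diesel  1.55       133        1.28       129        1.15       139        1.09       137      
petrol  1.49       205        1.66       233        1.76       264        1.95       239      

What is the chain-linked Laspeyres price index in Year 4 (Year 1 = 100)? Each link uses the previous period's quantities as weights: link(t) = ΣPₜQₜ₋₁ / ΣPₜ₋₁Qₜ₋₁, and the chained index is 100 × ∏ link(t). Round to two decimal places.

Link Year 1→Year 2:
ΣP(Year 2)Q(Year 1) = 1.51×162 + 1.28×133 + 1.66×205 = 244.62 + 170.24 + 340.3 = 755.16
ΣP(Year 1)Q(Year 1) = 1.86×162 + 1.55×133 + 1.49×205 = 301.32 + 206.15 + 305.45 = 812.92
link = 755.16/812.92 = 0.928947
Link Year 2→Year 3:
ΣP(Year 3)Q(Year 2) = 1.31×185 + 1.15×129 + 1.76×233 = 242.35 + 148.35 + 410.08 = 800.78
ΣP(Year 2)Q(Year 2) = 1.51×185 + 1.28×129 + 1.66×233 = 279.35 + 165.12 + 386.78 = 831.25
link = 800.78/831.25 = 0.963344
Link Year 3→Year 4:
ΣP(Year 4)Q(Year 3) = 1.17×199 + 1.09×139 + 1.95×264 = 232.83 + 151.51 + 514.8 = 899.14
ΣP(Year 3)Q(Year 3) = 1.31×199 + 1.15×139 + 1.76×264 = 260.69 + 159.85 + 464.64 = 885.18
link = 899.14/885.18 = 1.015771
Chained index = 100 × 0.928947 × 0.963344 × 1.015771 = 90.9010

90.90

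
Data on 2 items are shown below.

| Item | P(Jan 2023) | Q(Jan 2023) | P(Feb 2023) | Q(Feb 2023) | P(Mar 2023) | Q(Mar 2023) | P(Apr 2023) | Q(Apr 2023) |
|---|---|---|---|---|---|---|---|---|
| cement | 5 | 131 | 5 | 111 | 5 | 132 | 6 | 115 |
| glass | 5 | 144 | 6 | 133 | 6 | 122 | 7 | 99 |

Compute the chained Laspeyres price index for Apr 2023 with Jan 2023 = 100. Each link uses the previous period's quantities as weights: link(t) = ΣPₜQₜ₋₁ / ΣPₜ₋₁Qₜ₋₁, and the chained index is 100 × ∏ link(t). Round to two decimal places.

130.63

Link Jan 2023→Feb 2023:
ΣP(Feb 2023)Q(Jan 2023) = 5×131 + 6×144 = 655 + 864 = 1519
ΣP(Jan 2023)Q(Jan 2023) = 5×131 + 5×144 = 655 + 720 = 1375
link = 1519/1375 = 1.104727
Link Feb 2023→Mar 2023:
ΣP(Mar 2023)Q(Feb 2023) = 5×111 + 6×133 = 555 + 798 = 1353
ΣP(Feb 2023)Q(Feb 2023) = 5×111 + 6×133 = 555 + 798 = 1353
link = 1353/1353 = 1.000000
Link Mar 2023→Apr 2023:
ΣP(Apr 2023)Q(Mar 2023) = 6×132 + 7×122 = 792 + 854 = 1646
ΣP(Mar 2023)Q(Mar 2023) = 5×132 + 6×122 = 660 + 732 = 1392
link = 1646/1392 = 1.182471
Chained index = 100 × 1.104727 × 1.000000 × 1.182471 = 130.6308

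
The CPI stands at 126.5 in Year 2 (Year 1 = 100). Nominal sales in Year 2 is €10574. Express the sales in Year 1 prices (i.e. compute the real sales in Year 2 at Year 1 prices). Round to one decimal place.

Real = Nominal ÷ (Index/100) = 10574 ÷ (126.5/100)
     = 10574 ÷ 1.265 = 8358.8933

8358.9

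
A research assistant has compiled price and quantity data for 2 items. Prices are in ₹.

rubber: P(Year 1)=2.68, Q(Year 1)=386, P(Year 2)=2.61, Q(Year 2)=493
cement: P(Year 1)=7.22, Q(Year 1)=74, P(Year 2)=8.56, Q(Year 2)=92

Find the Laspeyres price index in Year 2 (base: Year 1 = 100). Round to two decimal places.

104.60

Laspeyres price index uses base-period quantities as weights.
ΣP(Year 2)·Q(Year 1) = 2.61×386 + 8.56×74 = 1007.46 + 633.44 = 1640.9
ΣP(Year 1)·Q(Year 1) = 2.68×386 + 7.22×74 = 1034.48 + 534.28 = 1568.76
Index = 1640.9 / 1568.76 × 100 = 104.5985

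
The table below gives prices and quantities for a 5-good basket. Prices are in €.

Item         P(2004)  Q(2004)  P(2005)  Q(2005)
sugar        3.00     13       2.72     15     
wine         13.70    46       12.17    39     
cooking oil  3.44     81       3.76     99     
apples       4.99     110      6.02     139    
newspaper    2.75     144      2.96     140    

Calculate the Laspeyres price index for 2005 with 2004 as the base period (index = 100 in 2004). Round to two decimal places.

Laspeyres price index uses base-period quantities as weights.
ΣP(2005)·Q(2004) = 2.72×13 + 12.17×46 + 3.76×81 + 6.02×110 + 2.96×144 = 35.36 + 559.82 + 304.56 + 662.2 + 426.24 = 1988.18
ΣP(2004)·Q(2004) = 3.00×13 + 13.70×46 + 3.44×81 + 4.99×110 + 2.75×144 = 39 + 630.2 + 278.64 + 548.9 + 396 = 1892.74
Index = 1988.18 / 1892.74 × 100 = 105.0424

105.04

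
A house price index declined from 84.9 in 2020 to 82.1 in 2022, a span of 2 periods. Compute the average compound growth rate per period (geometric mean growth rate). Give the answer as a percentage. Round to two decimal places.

Growth factor = (82.1/84.9)^(1/2) = (0.967020)^(1/2) = 0.983372
Growth rate = 0.983372 − 1 = -0.016628 = -1.6628%

-1.66%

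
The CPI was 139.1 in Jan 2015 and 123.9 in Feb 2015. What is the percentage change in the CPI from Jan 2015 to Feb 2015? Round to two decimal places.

-10.93%

Change = (123.9 − 139.1) / 139.1 × 100
       = -15.2 / 139.1 × 100 = -10.9274%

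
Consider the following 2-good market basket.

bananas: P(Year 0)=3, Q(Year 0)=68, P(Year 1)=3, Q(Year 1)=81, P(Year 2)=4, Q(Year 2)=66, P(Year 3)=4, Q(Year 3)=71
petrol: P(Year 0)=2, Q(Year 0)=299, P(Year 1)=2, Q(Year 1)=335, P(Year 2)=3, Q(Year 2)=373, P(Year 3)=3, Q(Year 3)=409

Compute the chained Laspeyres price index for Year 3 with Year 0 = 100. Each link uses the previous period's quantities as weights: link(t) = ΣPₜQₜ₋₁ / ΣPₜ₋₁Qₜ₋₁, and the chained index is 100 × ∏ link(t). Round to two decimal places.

145.56

Link Year 0→Year 1:
ΣP(Year 1)Q(Year 0) = 3×68 + 2×299 = 204 + 598 = 802
ΣP(Year 0)Q(Year 0) = 3×68 + 2×299 = 204 + 598 = 802
link = 802/802 = 1.000000
Link Year 1→Year 2:
ΣP(Year 2)Q(Year 1) = 4×81 + 3×335 = 324 + 1005 = 1329
ΣP(Year 1)Q(Year 1) = 3×81 + 2×335 = 243 + 670 = 913
link = 1329/913 = 1.455641
Link Year 2→Year 3:
ΣP(Year 3)Q(Year 2) = 4×66 + 3×373 = 264 + 1119 = 1383
ΣP(Year 2)Q(Year 2) = 4×66 + 3×373 = 264 + 1119 = 1383
link = 1383/1383 = 1.000000
Chained index = 100 × 1.000000 × 1.455641 × 1.000000 = 145.5641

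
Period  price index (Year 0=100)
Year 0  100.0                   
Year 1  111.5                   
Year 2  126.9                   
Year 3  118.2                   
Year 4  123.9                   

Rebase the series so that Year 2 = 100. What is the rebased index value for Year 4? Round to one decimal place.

Rebased(Year 4) = 123.9 / 126.9 × 100 = 97.6359

97.6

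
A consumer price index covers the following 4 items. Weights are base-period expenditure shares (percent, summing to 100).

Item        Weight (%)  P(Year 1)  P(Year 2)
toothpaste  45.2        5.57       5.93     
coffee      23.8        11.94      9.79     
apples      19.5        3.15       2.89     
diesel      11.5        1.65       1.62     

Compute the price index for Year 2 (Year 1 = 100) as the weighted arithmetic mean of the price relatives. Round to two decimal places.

toothpaste: 45.2 × (5.93/5.57) = 45.2 × 1.064632 = 48.1214
coffee: 23.8 × (9.79/11.94) = 23.8 × 0.819933 = 19.5144
apples: 19.5 × (2.89/3.15) = 19.5 × 0.917460 = 17.8905
diesel: 11.5 × (1.62/1.65) = 11.5 × 0.981818 = 11.2909
Index = Σ wᵢ·(p₁ᵢ/p₀ᵢ) = 48.1214 + 19.5144 + 17.8905 + 11.2909 = 96.8172

96.82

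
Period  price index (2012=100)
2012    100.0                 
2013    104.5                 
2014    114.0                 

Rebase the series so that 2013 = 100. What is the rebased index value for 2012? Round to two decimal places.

95.69

Rebased(2012) = 100.0 / 104.5 × 100 = 95.6938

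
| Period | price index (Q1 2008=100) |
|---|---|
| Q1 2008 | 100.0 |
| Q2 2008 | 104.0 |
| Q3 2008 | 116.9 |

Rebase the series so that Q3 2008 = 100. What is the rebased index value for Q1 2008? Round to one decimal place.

85.5

Rebased(Q1 2008) = 100.0 / 116.9 × 100 = 85.5432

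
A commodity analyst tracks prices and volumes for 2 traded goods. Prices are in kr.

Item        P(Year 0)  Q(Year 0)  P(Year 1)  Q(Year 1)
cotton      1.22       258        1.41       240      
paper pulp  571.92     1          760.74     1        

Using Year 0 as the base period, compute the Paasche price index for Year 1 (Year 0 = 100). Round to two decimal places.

127.11

Paasche price index uses current-period quantities as weights.
ΣP(Year 1)·Q(Year 1) = 1.41×240 + 760.74×1 = 338.4 + 760.74 = 1099.14
ΣP(Year 0)·Q(Year 1) = 1.22×240 + 571.92×1 = 292.8 + 571.92 = 864.72
Index = 1099.14 / 864.72 × 100 = 127.1094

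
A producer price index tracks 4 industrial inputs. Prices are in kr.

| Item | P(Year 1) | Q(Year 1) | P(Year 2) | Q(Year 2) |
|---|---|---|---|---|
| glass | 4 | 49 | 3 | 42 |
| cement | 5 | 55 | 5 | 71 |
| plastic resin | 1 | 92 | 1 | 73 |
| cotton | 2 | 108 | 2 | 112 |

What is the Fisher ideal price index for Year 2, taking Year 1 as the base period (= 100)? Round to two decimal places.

Laspeyres component (base-period weights):
ΣP(Year 2)Q(Year 1) = 3×49 + 5×55 + 1×92 + 2×108 = 147 + 275 + 92 + 216 = 730
ΣP(Year 1)Q(Year 1) = 4×49 + 5×55 + 1×92 + 2×108 = 196 + 275 + 92 + 216 = 779
L = 730 / 779 × 100 = 93.7099
Paasche component (current-period weights):
ΣP(Year 2)Q(Year 2) = 3×42 + 5×71 + 1×73 + 2×112 = 126 + 355 + 73 + 224 = 778
ΣP(Year 1)Q(Year 2) = 4×42 + 5×71 + 1×73 + 2×112 = 168 + 355 + 73 + 224 = 820
P = 778 / 820 × 100 = 94.8780
Fisher = √(L × P) = √(93.7099 × 94.8780) = 94.2922

94.29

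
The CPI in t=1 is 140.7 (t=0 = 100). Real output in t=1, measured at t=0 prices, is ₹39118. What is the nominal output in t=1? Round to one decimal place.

55039.0

Nominal = Real × (Index/100) = 39118 × (140.7/100)
        = 39118 × 1.407 = 55039.0260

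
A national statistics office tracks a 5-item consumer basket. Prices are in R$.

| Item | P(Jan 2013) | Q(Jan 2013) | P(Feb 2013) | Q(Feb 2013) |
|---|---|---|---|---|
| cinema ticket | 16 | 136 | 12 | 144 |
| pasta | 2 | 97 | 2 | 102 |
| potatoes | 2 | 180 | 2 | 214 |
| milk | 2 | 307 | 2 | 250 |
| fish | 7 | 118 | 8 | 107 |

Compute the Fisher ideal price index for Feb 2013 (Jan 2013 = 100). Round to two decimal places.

Laspeyres component (base-period weights):
ΣP(Feb 2013)Q(Jan 2013) = 12×136 + 2×97 + 2×180 + 2×307 + 8×118 = 1632 + 194 + 360 + 614 + 944 = 3744
ΣP(Jan 2013)Q(Jan 2013) = 16×136 + 2×97 + 2×180 + 2×307 + 7×118 = 2176 + 194 + 360 + 614 + 826 = 4170
L = 3744 / 4170 × 100 = 89.7842
Paasche component (current-period weights):
ΣP(Feb 2013)Q(Feb 2013) = 12×144 + 2×102 + 2×214 + 2×250 + 8×107 = 1728 + 204 + 428 + 500 + 856 = 3716
ΣP(Jan 2013)Q(Feb 2013) = 16×144 + 2×102 + 2×214 + 2×250 + 7×107 = 2304 + 204 + 428 + 500 + 749 = 4185
P = 3716 / 4185 × 100 = 88.7933
Fisher = √(L × P) = √(89.7842 × 88.7933) = 89.2874

89.29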